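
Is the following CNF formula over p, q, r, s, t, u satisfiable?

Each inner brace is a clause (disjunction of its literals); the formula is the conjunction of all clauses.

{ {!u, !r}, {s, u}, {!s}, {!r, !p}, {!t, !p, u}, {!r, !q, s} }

From the singleton clause (!s), s = false.
From the singleton clause (u), u = true.
From the singleton clause (!r), r = false.
All clauses hold; p, q, t can take either value.
A satisfying assignment: p ↦ true; q ↦ true; r ↦ false; s ↦ false; t ↦ false; u ↦ true.

Yes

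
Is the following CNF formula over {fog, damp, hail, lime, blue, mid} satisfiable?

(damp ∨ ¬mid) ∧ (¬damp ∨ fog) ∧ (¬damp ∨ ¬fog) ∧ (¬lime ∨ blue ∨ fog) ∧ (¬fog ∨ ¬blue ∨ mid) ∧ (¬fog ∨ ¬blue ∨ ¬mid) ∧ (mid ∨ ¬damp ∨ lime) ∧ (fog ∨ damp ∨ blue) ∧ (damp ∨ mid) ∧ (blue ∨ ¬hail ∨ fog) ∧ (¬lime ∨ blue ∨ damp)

Unsatisfiable

Case damp = True:
The clause (fog) is unit, so fog = True.
But (¬fog) is also a unit clause — contradiction.
Undo damp and try damp = False.
The clause (¬mid) is unit, so mid = False.
But (mid) is also a unit clause — contradiction.
Neither damp = True nor damp = False works.
No assignment satisfies every clause.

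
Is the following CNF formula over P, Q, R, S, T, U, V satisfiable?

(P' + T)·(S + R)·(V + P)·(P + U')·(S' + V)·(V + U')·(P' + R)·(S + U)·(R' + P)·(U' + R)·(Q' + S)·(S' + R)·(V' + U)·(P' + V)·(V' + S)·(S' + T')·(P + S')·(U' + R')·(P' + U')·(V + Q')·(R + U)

No

Branch on P: set P = 0.
(V) alone gives V = 1.
(U') alone gives U = 0.
That conflicts with the unit clause (U).
Backtrack on P: now try P = 1.
(T) alone gives T = 1.
(R) alone gives R = 1.
(V) alone gives V = 1.
(U) alone gives U = 1.
That conflicts with the unit clause (U').
Both values of P lead to a conflict.
No assignment satisfies every clause.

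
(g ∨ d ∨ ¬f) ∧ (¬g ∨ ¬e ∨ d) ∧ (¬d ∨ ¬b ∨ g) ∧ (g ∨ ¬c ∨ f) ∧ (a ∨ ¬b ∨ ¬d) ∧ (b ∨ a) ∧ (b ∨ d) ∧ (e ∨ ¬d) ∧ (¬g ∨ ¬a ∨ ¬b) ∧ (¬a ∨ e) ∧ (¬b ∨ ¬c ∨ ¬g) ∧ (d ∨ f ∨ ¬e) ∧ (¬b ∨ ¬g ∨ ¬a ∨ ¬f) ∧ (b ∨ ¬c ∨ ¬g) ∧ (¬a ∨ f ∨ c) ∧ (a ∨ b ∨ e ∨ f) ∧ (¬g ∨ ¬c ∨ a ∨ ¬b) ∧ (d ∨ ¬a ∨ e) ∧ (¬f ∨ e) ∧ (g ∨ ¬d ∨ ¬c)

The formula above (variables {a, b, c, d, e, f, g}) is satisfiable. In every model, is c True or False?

False

Suppose c = True.
Try g = True.
From the singleton clause (¬b), b = False.
But (b) is also a unit clause — contradiction.
That branch fails; take g = False instead.
From the singleton clause (f), f = True.
From the singleton clause (d), d = True.
But (¬d) is also a unit clause — contradiction.
Either choice for g ends in contradiction.
So every satisfying assignment has c = False.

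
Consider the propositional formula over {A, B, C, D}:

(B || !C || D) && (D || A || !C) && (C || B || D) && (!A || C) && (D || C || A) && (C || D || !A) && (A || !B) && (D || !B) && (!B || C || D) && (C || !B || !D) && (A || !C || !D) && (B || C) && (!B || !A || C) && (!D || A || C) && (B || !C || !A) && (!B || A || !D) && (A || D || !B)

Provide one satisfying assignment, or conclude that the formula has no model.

A: true,  B: true,  C: true,  D: true

Branch on A: set A = true.
Unit clause (C) forces C = true.
Unit clause (B) forces B = true.
Unit clause (D) forces D = true.
This assignment satisfies each clause.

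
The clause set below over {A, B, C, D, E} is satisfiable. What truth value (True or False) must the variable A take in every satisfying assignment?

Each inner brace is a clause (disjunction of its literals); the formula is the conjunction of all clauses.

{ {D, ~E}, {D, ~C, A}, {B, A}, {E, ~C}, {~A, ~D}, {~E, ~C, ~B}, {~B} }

True

Suppose A = 0.
The clause (B) is unit, so B = 1.
But (~B) is also a unit clause — contradiction.
So every satisfying assignment has A = True.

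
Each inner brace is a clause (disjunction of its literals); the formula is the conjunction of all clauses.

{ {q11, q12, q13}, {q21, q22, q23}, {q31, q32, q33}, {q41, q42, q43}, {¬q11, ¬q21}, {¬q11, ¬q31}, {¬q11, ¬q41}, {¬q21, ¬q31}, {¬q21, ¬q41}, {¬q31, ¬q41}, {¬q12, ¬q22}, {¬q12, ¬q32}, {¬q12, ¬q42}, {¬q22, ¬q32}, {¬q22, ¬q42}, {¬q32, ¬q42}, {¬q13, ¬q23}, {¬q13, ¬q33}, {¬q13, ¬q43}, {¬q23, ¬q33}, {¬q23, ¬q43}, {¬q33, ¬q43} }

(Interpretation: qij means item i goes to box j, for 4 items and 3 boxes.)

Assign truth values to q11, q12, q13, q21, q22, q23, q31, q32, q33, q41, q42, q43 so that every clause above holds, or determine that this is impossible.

Suppose q11 = False.
Suppose q12 = True.
Unit clause (¬q22) forces q22 = False.
Unit clause (¬q32) forces q32 = False.
Unit clause (¬q42) forces q42 = False.
Suppose q21 = True.
Unit clause (¬q31) forces q31 = False.
Unit clause (q33) forces q33 = True.
Unit clause (¬q41) forces q41 = False.
Unit clause (q43) forces q43 = True.
That conflicts with the unit clause (¬q43).
Undo q21 and try q21 = False.
Unit clause (q23) forces q23 = True.
Unit clause (¬q13) forces q13 = False.
Unit clause (¬q33) forces q33 = False.
Unit clause (q31) forces q31 = True.
Unit clause (¬q41) forces q41 = False.
Unit clause (q43) forces q43 = True.
That conflicts with the unit clause (¬q43).
Both values of q21 lead to a conflict.
Undo q12 and try q12 = False.
Unit clause (q13) forces q13 = True.
Unit clause (¬q23) forces q23 = False.
Unit clause (¬q33) forces q33 = False.
Unit clause (¬q43) forces q43 = False.
Suppose q21 = True.
Unit clause (¬q31) forces q31 = False.
Unit clause (q32) forces q32 = True.
Unit clause (¬q41) forces q41 = False.
Unit clause (q42) forces q42 = True.
That conflicts with the unit clause (¬q42).
Undo q21 and try q21 = False.
Unit clause (q22) forces q22 = True.
Unit clause (¬q32) forces q32 = False.
Unit clause (q31) forces q31 = True.
Unit clause (¬q41) forces q41 = False.
Unit clause (q42) forces q42 = True.
That conflicts with the unit clause (¬q42).
Both values of q21 lead to a conflict.
Both values of q12 lead to a conflict.
Undo q11 and try q11 = True.
Unit clause (¬q21) forces q21 = False.
Unit clause (¬q31) forces q31 = False.
Unit clause (¬q41) forces q41 = False.
Suppose q22 = True.
Unit clause (¬q12) forces q12 = False.
Unit clause (¬q32) forces q32 = False.
Unit clause (q33) forces q33 = True.
Unit clause (¬q42) forces q42 = False.
Unit clause (q43) forces q43 = True.
That conflicts with the unit clause (¬q43).
Undo q22 and try q22 = False.
Unit clause (q23) forces q23 = True.
Unit clause (¬q13) forces q13 = False.
Unit clause (¬q33) forces q33 = False.
Unit clause (q32) forces q32 = True.
Unit clause (¬q12) forces q12 = False.
Unit clause (¬q42) forces q42 = False.
Unit clause (q43) forces q43 = True.
That conflicts with the unit clause (¬q43).
Both values of q22 lead to a conflict.
Both values of q11 lead to a conflict.

UNSATISFIABLE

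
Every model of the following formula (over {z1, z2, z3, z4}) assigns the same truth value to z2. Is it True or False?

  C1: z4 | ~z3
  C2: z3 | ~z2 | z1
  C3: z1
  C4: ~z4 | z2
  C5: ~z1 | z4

True

Suppose z2 = 0.
The clause (z1) is unit, so z1 = 1.
The clause (~z4) is unit, so z4 = 0.
That conflicts with the unit clause (z4).
So every satisfying assignment has z2 = True.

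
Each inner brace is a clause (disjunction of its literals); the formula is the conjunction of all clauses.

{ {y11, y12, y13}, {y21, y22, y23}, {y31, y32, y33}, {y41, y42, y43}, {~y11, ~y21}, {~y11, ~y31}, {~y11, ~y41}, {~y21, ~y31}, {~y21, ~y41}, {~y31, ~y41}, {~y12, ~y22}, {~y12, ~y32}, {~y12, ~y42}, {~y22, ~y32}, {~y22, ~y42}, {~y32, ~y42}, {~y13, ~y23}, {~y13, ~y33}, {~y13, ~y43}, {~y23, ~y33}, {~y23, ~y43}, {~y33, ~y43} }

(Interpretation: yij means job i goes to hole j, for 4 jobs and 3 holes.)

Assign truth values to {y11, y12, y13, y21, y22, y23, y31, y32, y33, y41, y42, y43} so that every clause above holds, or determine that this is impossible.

Branch on y11: set y11 = 0.
Branch on y12: set y12 = 1.
Unit clause (~y22) forces y22 = 0.
Unit clause (~y32) forces y32 = 0.
Unit clause (~y42) forces y42 = 0.
Branch on y21: set y21 = 1.
Unit clause (~y31) forces y31 = 0.
Unit clause (y33) forces y33 = 1.
Unit clause (~y41) forces y41 = 0.
Unit clause (y43) forces y43 = 1.
But (~y43) is also a unit clause — contradiction.
Undo y21 and try y21 = 0.
Unit clause (y23) forces y23 = 1.
Unit clause (~y13) forces y13 = 0.
Unit clause (~y33) forces y33 = 0.
Unit clause (y31) forces y31 = 1.
Unit clause (~y41) forces y41 = 0.
Unit clause (y43) forces y43 = 1.
But (~y43) is also a unit clause — contradiction.
Both values of y21 lead to a conflict.
Undo y12 and try y12 = 0.
Unit clause (y13) forces y13 = 1.
Unit clause (~y23) forces y23 = 0.
Unit clause (~y33) forces y33 = 0.
Unit clause (~y43) forces y43 = 0.
Branch on y21: set y21 = 1.
Unit clause (~y31) forces y31 = 0.
Unit clause (y32) forces y32 = 1.
Unit clause (~y41) forces y41 = 0.
Unit clause (y42) forces y42 = 1.
But (~y42) is also a unit clause — contradiction.
Undo y21 and try y21 = 0.
Unit clause (y22) forces y22 = 1.
Unit clause (~y32) forces y32 = 0.
Unit clause (y31) forces y31 = 1.
Unit clause (~y41) forces y41 = 0.
Unit clause (y42) forces y42 = 1.
But (~y42) is also a unit clause — contradiction.
Both values of y21 lead to a conflict.
Both values of y12 lead to a conflict.
Undo y11 and try y11 = 1.
Unit clause (~y21) forces y21 = 0.
Unit clause (~y31) forces y31 = 0.
Unit clause (~y41) forces y41 = 0.
Branch on y22: set y22 = 1.
Unit clause (~y12) forces y12 = 0.
Unit clause (~y32) forces y32 = 0.
Unit clause (y33) forces y33 = 1.
Unit clause (~y42) forces y42 = 0.
Unit clause (y43) forces y43 = 1.
But (~y43) is also a unit clause — contradiction.
Undo y22 and try y22 = 0.
Unit clause (y23) forces y23 = 1.
Unit clause (~y13) forces y13 = 0.
Unit clause (~y33) forces y33 = 0.
Unit clause (y32) forces y32 = 1.
Unit clause (~y12) forces y12 = 0.
Unit clause (~y42) forces y42 = 0.
Unit clause (y43) forces y43 = 1.
But (~y43) is also a unit clause — contradiction.
Both values of y22 lead to a conflict.
Both values of y11 lead to a conflict.

UNSATISFIABLE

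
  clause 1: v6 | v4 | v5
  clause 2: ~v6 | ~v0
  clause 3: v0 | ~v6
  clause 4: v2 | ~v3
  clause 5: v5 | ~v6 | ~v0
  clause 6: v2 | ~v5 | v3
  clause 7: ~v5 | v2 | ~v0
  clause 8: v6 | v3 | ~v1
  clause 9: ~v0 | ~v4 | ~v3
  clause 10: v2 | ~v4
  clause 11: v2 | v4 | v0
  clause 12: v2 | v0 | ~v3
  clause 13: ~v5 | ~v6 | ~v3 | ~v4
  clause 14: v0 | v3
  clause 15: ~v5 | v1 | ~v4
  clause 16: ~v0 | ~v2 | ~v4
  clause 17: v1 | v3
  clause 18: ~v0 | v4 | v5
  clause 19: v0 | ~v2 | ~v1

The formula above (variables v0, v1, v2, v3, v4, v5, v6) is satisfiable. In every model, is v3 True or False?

Suppose v3 = 0.
Unit clause (v0) forces v0 = 1.
Unit clause (~v6) forces v6 = 0.
Unit clause (~v1) forces v1 = 0.
But (v1) is also a unit clause — contradiction.
So every satisfying assignment has v3 = True.

True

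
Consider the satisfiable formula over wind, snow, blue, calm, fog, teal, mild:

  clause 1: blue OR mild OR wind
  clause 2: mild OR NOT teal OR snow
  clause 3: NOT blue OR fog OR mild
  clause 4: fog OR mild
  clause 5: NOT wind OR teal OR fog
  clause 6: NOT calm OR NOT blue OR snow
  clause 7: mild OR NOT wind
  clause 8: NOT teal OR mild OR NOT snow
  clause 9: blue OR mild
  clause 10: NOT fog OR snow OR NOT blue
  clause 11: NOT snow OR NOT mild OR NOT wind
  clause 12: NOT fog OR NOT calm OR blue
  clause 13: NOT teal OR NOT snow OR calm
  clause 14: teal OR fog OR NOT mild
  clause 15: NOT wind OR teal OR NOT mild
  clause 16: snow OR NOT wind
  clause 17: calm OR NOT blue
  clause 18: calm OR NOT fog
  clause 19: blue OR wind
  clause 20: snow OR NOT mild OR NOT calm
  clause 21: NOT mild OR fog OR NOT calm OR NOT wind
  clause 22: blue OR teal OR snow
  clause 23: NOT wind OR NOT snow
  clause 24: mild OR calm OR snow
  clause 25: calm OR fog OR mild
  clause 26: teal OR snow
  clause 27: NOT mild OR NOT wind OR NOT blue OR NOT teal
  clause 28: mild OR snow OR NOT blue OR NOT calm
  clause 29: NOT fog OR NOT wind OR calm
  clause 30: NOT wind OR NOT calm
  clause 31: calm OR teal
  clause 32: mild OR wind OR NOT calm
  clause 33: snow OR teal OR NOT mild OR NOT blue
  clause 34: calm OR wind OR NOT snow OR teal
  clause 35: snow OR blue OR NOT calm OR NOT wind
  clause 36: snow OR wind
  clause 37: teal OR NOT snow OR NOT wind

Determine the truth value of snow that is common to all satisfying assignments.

True

Suppose snow = false.
The clause (NOT wind) is unit, so wind = false.
That conflicts with the unit clause (wind).
So every satisfying assignment has snow = True.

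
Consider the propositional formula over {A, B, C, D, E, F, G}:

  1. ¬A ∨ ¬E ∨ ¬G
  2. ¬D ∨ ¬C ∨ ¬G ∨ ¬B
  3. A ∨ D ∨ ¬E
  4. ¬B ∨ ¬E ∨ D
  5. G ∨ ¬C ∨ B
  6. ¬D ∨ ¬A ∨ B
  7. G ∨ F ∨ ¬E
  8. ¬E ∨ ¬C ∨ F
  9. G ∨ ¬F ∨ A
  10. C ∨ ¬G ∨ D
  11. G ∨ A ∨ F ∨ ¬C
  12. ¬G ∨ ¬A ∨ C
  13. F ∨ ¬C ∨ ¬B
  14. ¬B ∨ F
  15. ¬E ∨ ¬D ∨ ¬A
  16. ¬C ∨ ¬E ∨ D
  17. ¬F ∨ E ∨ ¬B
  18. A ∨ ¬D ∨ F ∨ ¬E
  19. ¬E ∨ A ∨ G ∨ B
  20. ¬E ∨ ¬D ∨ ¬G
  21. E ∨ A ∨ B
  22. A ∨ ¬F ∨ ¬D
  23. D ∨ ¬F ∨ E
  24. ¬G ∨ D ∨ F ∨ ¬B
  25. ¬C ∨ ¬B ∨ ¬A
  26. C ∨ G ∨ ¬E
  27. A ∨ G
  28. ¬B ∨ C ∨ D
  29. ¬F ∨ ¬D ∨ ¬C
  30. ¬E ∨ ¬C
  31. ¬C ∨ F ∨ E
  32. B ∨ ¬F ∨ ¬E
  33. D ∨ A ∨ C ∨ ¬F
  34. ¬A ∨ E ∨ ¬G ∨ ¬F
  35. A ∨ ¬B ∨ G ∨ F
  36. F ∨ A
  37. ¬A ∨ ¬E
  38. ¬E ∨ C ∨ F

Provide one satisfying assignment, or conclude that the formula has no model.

A ↦ True,  B ↦ False,  C ↦ False,  D ↦ False,  E ↦ False,  F ↦ False,  G ↦ False

Branch on B: set B = False.
Branch on G: set G = False.
From the singleton clause (¬C), C = False.
From the singleton clause (¬E), E = False.
From the singleton clause (A), A = True.
From the singleton clause (¬D), D = False.
From the singleton clause (¬F), F = False.
This assignment satisfies each clause.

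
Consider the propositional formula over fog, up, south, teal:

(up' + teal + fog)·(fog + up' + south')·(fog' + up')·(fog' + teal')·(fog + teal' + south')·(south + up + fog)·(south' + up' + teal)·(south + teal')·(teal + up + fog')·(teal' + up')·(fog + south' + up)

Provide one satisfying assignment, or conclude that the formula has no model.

UNSATISFIABLE

Try fog = 0.
Try up = 0.
The clause (south) is unit, so south = 1.
Now (south') is unsatisfied and unit — conflict.
So up must be the other value — set up = 1.
The clause (teal) is unit, so teal = 1.
Now (teal') is unsatisfied and unit — conflict.
Either choice for up ends in contradiction.
So fog must be the other value — set fog = 1.
The clause (up') is unit, so up = 0.
The clause (teal') is unit, so teal = 0.
Now (teal) is unsatisfied and unit — conflict.
Either choice for fog ends in contradiction.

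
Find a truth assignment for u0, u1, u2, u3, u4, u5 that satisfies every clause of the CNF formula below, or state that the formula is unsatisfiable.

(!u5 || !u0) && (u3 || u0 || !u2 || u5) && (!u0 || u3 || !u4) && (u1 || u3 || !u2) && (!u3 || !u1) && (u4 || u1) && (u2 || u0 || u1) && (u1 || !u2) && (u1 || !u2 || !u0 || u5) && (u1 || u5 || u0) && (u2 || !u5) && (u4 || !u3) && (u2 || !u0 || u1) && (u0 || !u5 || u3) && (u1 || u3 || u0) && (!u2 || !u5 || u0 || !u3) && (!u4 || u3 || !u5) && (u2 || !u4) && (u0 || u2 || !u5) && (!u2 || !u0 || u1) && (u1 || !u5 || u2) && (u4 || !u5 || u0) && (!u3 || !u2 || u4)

u0: true,  u1: true,  u2: true,  u3: false,  u4: false,  u5: false

Branch on u5: set u5 = false.
Branch on u3: set u3 = false.
Branch on u0: set u0 = true.
Unit clause (!u4) forces u4 = false.
Unit clause (u1) forces u1 = true.
All clauses hold; u2 can take either value.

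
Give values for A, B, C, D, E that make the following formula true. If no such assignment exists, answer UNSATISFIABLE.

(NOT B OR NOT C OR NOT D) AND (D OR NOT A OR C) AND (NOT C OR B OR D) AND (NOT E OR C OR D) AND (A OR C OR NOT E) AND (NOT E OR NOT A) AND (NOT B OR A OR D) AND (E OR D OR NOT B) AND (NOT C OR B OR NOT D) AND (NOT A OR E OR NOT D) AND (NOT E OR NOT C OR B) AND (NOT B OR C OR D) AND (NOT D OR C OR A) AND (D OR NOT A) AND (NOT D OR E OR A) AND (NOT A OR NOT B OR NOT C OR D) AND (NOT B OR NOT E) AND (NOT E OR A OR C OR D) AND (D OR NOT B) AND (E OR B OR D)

UNSATISFIABLE

Suppose E = false.
Suppose D = true.
(NOT A) alone gives A = false.
Now (A) is unsatisfied and unit — conflict.
So D must be the other value — set D = false.
(NOT B) alone gives B = false.
Now (B) is unsatisfied and unit — conflict.
Both values of D lead to a conflict.
So E must be the other value — set E = true.
(NOT A) alone gives A = false.
(C) alone gives C = true.
(B) alone gives B = true.
Now (NOT B) is unsatisfied and unit — conflict.
Both values of E lead to a conflict.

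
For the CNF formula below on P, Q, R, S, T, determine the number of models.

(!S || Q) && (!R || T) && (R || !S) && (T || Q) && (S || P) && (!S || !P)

There are 2^5 = 32 truth assignments over (P, Q, R, S, T).
Split on S. With S = true, the clauses containing S are satisfied and !S drops from the rest; 1 of the 2^4 = 16 assignments to the other variables satisfy what remains.
With S = false, by the same count on the reduced clause set, 5 assignments work.
Total: 1 + 5 = 6.

6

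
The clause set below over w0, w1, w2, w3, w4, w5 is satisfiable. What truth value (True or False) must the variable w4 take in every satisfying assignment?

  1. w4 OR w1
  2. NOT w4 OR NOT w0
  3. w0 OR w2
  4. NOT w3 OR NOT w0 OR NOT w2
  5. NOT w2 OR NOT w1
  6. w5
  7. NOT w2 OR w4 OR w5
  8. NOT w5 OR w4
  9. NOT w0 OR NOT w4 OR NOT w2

True

Suppose w4 = false.
The clause (w1) is unit, so w1 = true.
The clause (NOT w2) is unit, so w2 = false.
The clause (w0) is unit, so w0 = true.
The clause (w5) is unit, so w5 = true.
Now (NOT w5) is unsatisfied and unit — conflict.
So every satisfying assignment has w4 = True.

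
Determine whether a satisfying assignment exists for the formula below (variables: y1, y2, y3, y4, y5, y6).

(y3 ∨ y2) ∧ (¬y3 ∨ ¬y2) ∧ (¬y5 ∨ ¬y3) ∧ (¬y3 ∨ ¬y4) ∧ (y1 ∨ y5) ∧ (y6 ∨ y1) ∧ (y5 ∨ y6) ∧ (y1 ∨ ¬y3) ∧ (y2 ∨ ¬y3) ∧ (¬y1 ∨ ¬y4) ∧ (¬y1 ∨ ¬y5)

Case y3 = False:
(y2) alone gives y2 = True.
Case y1 = True:
(¬y4) alone gives y4 = False.
(¬y5) alone gives y5 = False.
(y6) alone gives y6 = True.
This assignment satisfies each clause.
A satisfying assignment: y1: True, y2: True, y3: False, y4: False, y5: False, y6: True.

Yes, satisfiable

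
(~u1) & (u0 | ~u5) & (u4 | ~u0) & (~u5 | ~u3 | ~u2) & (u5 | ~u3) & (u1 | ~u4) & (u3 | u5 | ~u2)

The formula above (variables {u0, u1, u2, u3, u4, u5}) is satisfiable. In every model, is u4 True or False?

False

Suppose u4 = 1.
The clause (~u1) is unit, so u1 = 0.
That conflicts with the unit clause (u1).
So every satisfying assignment has u4 = False.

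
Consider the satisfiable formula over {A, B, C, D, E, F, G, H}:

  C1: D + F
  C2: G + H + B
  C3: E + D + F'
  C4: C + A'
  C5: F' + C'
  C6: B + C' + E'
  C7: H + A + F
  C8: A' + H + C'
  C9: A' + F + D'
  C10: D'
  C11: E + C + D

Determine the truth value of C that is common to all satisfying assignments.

False

Suppose C = 1.
(F') alone gives F = 0.
(D) alone gives D = 1.
But (D') is also a unit clause — contradiction.
So every satisfying assignment has C = False.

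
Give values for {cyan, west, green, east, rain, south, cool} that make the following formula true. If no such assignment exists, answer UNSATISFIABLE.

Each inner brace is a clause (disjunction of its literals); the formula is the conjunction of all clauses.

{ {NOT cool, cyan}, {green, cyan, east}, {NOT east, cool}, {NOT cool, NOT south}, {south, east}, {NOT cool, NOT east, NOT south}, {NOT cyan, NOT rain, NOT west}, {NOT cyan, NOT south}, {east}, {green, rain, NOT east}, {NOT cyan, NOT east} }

UNSATISFIABLE

From the singleton clause (east), east = true.
From the singleton clause (cool), cool = true.
From the singleton clause (cyan), cyan = true.
That conflicts with the unit clause (NOT cyan).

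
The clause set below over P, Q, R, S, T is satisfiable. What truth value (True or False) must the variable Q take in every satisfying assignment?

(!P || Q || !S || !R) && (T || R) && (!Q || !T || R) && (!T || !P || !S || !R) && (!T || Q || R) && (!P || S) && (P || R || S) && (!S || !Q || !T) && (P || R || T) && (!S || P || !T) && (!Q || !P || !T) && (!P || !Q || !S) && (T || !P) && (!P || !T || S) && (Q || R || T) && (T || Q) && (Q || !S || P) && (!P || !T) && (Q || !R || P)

Suppose Q = false.
The clause (T) is unit, so T = true.
The clause (R) is unit, so R = true.
The clause (!P) is unit, so P = false.
That conflicts with the unit clause (P).
So every satisfying assignment has Q = True.

True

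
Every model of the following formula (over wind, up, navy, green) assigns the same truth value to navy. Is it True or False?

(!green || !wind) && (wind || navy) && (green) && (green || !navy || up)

Suppose navy = false.
The clause (wind) is unit, so wind = true.
The clause (!green) is unit, so green = false.
That conflicts with the unit clause (green).
So every satisfying assignment has navy = True.

True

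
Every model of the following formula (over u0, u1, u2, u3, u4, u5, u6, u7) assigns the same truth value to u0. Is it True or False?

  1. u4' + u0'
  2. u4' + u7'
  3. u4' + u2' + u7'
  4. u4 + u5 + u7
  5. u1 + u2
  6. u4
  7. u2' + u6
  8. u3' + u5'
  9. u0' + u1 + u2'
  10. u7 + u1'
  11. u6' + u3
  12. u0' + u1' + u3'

Suppose u0 = 1.
Unit clause (u4') forces u4 = 0.
But (u4) is also a unit clause — contradiction.
So every satisfying assignment has u0 = False.

False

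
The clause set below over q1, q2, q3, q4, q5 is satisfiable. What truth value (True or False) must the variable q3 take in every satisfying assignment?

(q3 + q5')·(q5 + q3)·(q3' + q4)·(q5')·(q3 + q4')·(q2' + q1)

Suppose q3 = 0.
The clause (q5') is unit, so q5 = 0.
Now (q5) is unsatisfied and unit — conflict.
So every satisfying assignment has q3 = True.

True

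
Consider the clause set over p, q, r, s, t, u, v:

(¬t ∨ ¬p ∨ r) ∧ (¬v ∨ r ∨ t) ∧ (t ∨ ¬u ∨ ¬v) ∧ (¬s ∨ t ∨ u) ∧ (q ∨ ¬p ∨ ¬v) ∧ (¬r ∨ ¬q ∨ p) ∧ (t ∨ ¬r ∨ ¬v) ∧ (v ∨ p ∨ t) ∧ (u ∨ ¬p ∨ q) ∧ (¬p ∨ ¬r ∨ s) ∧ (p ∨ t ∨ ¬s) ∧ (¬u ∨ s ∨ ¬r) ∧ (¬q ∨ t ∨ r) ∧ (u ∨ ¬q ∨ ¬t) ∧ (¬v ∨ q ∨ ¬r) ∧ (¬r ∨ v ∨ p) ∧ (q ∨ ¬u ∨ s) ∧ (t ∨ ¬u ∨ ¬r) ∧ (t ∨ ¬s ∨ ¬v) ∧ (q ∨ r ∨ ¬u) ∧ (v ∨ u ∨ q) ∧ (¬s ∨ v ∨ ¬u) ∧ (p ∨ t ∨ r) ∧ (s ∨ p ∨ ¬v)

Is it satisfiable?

Yes, satisfiable

Suppose t = True.
Suppose p = True.
Unit clause (r) forces r = True.
Unit clause (s) forces s = True.
Suppose q = True.
Unit clause (u) forces u = True.
Unit clause (v) forces v = True.
This assignment satisfies each clause.
A satisfying assignment: p=True; q=True; r=True; s=True; t=True; u=True; v=True.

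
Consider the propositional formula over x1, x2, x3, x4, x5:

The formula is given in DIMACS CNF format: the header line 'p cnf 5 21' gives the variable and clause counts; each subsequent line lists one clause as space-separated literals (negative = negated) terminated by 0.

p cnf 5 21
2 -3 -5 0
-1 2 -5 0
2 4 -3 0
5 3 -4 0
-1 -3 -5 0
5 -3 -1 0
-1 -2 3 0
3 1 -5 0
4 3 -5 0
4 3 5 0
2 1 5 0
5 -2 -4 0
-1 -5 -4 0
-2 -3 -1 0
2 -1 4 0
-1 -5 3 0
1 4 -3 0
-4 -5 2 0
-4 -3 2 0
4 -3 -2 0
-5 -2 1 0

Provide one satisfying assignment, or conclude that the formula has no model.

UNSATISFIABLE

Branch on x2: set x2 = True.
Branch on x1: set x1 = False.
(¬x5) alone gives x5 = False.
(¬x4) alone gives x4 = False.
(x3) alone gives x3 = True.
Now (¬x3) is unsatisfied and unit — conflict.
Undo x1 and try x1 = True.
(x3) alone gives x3 = True.
Now (¬x3) is unsatisfied and unit — conflict.
Neither x1 = True nor x1 = False works.
Undo x2 and try x2 = False.
Branch on x3: set x3 = False.
Branch on x1: set x1 = False.
(¬x5) alone gives x5 = False.
Now (x5) is unsatisfied and unit — conflict.
Undo x1 and try x1 = True.
(¬x5) alone gives x5 = False.
(¬x4) alone gives x4 = False.
Now (x4) is unsatisfied and unit — conflict.
Neither x1 = True nor x1 = False works.
Undo x3 and try x3 = True.
(¬x5) alone gives x5 = False.
(x4) alone gives x4 = True.
Now (¬x4) is unsatisfied and unit — conflict.
Neither x3 = True nor x3 = False works.
Neither x2 = True nor x2 = False works.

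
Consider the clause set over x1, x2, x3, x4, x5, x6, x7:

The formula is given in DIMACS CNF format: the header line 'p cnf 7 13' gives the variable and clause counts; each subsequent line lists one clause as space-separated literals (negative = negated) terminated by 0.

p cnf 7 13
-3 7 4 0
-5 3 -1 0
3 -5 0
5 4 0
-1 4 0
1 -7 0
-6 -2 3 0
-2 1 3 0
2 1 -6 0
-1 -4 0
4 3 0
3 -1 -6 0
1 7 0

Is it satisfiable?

Branch on x3: set x3 = True.
Branch on x7: set x7 = True.
(x1) alone gives x1 = True.
(x4) alone gives x4 = True.
That conflicts with the unit clause (¬x4).
Backtrack on x7: now try x7 = False.
(x4) alone gives x4 = True.
(¬x1) alone gives x1 = False.
That conflicts with the unit clause (x1).
Either choice for x7 ends in contradiction.
Backtrack on x3: now try x3 = False.
(¬x5) alone gives x5 = False.
(x4) alone gives x4 = True.
(¬x1) alone gives x1 = False.
(¬x7) alone gives x7 = False.
That conflicts with the unit clause (x7).
Either choice for x3 ends in contradiction.
No assignment satisfies every clause.

Unsatisfiable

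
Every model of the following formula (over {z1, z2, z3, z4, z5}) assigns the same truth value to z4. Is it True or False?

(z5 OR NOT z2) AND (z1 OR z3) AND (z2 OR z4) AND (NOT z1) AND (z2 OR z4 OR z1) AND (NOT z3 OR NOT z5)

True

Suppose z4 = false.
The clause (z2) is unit, so z2 = true.
The clause (z5) is unit, so z5 = true.
The clause (NOT z1) is unit, so z1 = false.
The clause (z3) is unit, so z3 = true.
Now (NOT z3) is unsatisfied and unit — conflict.
So every satisfying assignment has z4 = True.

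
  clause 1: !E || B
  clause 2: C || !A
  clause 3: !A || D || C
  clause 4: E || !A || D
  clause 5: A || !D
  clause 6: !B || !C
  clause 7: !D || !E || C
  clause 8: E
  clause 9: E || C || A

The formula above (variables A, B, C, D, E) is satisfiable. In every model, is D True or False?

Suppose D = true.
Unit clause (A) forces A = true.
Unit clause (C) forces C = true.
Unit clause (!B) forces B = false.
Unit clause (!E) forces E = false.
Now (E) is unsatisfied and unit — conflict.
So every satisfying assignment has D = False.

False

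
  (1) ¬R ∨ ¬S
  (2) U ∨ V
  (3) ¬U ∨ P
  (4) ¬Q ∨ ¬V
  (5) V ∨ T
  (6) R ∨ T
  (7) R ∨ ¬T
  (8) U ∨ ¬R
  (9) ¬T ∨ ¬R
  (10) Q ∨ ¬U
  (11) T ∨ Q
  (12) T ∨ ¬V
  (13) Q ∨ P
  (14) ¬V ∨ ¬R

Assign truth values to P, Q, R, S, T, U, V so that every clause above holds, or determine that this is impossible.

Try R = False.
Unit clause (T) forces T = True.
That conflicts with the unit clause (¬T).
Backtrack on R: now try R = True.
Unit clause (¬S) forces S = False.
Unit clause (U) forces U = True.
Unit clause (P) forces P = True.
Unit clause (¬T) forces T = False.
Unit clause (V) forces V = True.
That conflicts with the unit clause (¬V).
Neither R = True nor R = False works.

UNSATISFIABLE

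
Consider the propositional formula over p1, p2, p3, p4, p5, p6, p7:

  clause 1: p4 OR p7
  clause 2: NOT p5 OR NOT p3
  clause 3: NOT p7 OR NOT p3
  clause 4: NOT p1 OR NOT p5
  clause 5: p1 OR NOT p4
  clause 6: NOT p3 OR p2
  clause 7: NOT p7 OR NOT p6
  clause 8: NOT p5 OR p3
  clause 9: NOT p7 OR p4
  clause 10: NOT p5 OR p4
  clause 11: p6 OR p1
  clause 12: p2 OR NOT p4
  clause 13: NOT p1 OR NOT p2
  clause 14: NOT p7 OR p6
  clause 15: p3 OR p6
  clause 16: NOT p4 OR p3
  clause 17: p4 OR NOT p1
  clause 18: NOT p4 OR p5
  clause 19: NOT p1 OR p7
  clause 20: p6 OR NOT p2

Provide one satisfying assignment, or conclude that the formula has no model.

Branch on p4: set p4 = true.
The clause (p1) is unit, so p1 = true.
The clause (NOT p5) is unit, so p5 = false.
That conflicts with the unit clause (p5).
Undo p4 and try p4 = false.
The clause (p7) is unit, so p7 = true.
That conflicts with the unit clause (NOT p7).
Neither p4 = true nor p4 = false works.

UNSATISFIABLE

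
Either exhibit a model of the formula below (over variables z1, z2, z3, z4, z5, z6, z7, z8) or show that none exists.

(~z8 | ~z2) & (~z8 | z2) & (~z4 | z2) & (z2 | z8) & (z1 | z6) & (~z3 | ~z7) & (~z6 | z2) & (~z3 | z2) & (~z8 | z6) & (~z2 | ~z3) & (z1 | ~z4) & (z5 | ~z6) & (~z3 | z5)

Try z8 = 0.
The clause (z2) is unit, so z2 = 1.
The clause (~z3) is unit, so z3 = 0.
Try z1 = 1.
Try z5 = 1.
All clauses hold; z4, z6, z7 can take either value.

z1 ↦ 1,  z2 ↦ 1,  z3 ↦ 0,  z4 ↦ 1,  z5 ↦ 1,  z6 ↦ 1,  z7 ↦ 1,  z8 ↦ 0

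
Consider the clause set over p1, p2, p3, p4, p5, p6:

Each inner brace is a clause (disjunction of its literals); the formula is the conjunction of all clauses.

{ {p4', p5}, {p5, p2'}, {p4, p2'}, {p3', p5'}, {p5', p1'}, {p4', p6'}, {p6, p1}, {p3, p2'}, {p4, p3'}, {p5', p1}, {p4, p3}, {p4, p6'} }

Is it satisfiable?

No

Suppose p4 = 0.
From the singleton clause (p2'), p2 = 0.
From the singleton clause (p3'), p3 = 0.
That conflicts with the unit clause (p3).
That branch fails; take p4 = 1 instead.
From the singleton clause (p5), p5 = 1.
From the singleton clause (p3'), p3 = 0.
From the singleton clause (p1'), p1 = 0.
That conflicts with the unit clause (p1).
Neither p4 = 1 nor p4 = 0 works.
No assignment satisfies every clause.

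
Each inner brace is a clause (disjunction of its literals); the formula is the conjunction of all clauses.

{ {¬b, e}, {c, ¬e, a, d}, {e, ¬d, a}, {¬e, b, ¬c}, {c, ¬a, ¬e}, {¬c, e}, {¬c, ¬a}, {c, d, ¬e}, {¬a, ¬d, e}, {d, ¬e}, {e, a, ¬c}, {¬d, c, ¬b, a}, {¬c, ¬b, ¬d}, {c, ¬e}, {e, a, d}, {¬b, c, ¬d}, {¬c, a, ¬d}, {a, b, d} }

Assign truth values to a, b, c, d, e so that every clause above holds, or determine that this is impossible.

a=True,  b=False,  c=False,  d=False,  e=False

Try b = False.
Try e = False.
Unit clause (¬c) forces c = False.
Try d = False.
Unit clause (a) forces a = True.
All clauses are satisfied.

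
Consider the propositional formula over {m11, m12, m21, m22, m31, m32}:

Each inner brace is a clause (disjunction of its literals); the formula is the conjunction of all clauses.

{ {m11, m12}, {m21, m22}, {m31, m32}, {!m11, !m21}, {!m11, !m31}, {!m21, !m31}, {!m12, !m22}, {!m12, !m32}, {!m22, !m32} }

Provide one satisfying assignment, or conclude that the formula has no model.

UNSATISFIABLE

Try m11 = true.
Unit clause (!m21) forces m21 = false.
Unit clause (m22) forces m22 = true.
Unit clause (!m31) forces m31 = false.
Unit clause (m32) forces m32 = true.
Now (!m32) is unsatisfied and unit — conflict.
That branch fails; take m11 = false instead.
Unit clause (m12) forces m12 = true.
Unit clause (!m22) forces m22 = false.
Unit clause (m21) forces m21 = true.
Unit clause (!m31) forces m31 = false.
Unit clause (m32) forces m32 = true.
Now (!m32) is unsatisfied and unit — conflict.
Both values of m11 lead to a conflict.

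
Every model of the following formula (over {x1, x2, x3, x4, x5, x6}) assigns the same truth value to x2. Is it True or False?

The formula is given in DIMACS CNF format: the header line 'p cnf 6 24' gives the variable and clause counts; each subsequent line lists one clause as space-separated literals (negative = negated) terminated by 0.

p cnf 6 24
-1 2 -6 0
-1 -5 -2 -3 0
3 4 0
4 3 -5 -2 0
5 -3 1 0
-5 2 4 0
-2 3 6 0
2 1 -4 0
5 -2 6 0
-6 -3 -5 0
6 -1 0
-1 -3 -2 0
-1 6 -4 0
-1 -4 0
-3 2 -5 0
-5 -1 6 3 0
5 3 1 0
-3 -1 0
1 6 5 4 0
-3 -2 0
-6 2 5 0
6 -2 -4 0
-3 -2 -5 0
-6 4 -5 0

Suppose x2 = False.
Suppose x1 = False.
From the singleton clause (¬x4), x4 = False.
From the singleton clause (x3), x3 = True.
From the singleton clause (x5), x5 = True.
But (¬x5) is also a unit clause — contradiction.
That branch fails; take x1 = True instead.
From the singleton clause (¬x6), x6 = False.
But (x6) is also a unit clause — contradiction.
Both values of x1 lead to a conflict.
So every satisfying assignment has x2 = True.

True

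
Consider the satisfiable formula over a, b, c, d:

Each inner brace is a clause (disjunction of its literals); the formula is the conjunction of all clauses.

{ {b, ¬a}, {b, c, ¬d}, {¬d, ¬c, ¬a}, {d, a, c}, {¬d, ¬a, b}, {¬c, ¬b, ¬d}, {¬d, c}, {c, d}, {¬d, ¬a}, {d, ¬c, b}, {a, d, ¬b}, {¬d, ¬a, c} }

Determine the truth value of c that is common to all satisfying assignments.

True

Suppose c = False.
From the singleton clause (¬d), d = False.
Now (d) is unsatisfied and unit — conflict.
So every satisfying assignment has c = True.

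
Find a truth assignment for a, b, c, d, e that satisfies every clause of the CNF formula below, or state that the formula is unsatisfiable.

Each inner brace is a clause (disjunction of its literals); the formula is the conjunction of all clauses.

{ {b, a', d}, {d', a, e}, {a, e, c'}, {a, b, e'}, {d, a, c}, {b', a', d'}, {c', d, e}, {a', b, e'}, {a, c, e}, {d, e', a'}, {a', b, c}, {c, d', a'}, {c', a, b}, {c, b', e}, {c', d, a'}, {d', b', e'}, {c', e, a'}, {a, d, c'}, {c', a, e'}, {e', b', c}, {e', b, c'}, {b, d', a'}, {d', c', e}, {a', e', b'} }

Try b = 1.
Try a = 0.
Try d = 0.
(c) alone gives c = 1.
But (c') is also a unit clause — contradiction.
Undo d and try d = 1.
(e) alone gives e = 1.
But (e') is also a unit clause — contradiction.
Both values of d lead to a conflict.
Undo a and try a = 1.
(d') alone gives d = 0.
(e') alone gives e = 0.
(c') alone gives c = 0.
But (c) is also a unit clause — contradiction.
Both values of a lead to a conflict.
Undo b and try b = 0.
Try a = 0.
(e') alone gives e = 0.
(d') alone gives d = 0.
(c') alone gives c = 0.
But (c) is also a unit clause — contradiction.
Undo a and try a = 1.
(d) alone gives d = 1.
But (d') is also a unit clause — contradiction.
Both values of a lead to a conflict.
Both values of b lead to a conflict.

UNSATISFIABLE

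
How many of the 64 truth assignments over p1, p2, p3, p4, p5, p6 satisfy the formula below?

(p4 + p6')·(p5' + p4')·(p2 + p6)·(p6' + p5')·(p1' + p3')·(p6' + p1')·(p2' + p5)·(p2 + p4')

3

There are 2^6 = 64 truth assignments over (p1, p2, p3, p4, p5, p6).
Split on p3. With p3 = 1, the clauses containing p3 are satisfied and p3' drops from the rest; 1 of the 2^5 = 32 assignments to the other variables satisfy what remains.
With p3 = 0, by the same count on the reduced clause set, 2 assignments work.
Total: 1 + 2 = 3.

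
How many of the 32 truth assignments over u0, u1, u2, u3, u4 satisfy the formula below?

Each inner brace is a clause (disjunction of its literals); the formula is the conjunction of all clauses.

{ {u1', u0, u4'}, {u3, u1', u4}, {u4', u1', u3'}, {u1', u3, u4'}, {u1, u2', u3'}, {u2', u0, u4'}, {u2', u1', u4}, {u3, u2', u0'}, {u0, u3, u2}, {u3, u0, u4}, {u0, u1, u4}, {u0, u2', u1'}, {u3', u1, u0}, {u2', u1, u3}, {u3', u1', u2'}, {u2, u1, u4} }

4

There are 2^5 = 32 truth assignments over (u0, u1, u2, u3, u4).
Split on u2. With u2 = 1, the clauses containing u2 are satisfied and u2' drops from the rest; 0 of the 2^4 = 16 assignments to the other variables satisfy what remains.
With u2 = 0, by the same count on the reduced clause set, 4 assignments work.
Total: 0 + 4 = 4.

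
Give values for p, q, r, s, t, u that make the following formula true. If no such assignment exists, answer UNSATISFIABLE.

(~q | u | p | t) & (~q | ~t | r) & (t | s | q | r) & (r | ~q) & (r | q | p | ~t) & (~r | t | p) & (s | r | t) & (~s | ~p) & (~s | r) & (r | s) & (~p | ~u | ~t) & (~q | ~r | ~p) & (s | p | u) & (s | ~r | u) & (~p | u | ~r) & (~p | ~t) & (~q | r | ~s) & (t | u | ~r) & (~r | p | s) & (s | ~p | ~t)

Try r = 1.
Try t = 0.
From the singleton clause (p), p = 1.
From the singleton clause (~s), s = 0.
From the singleton clause (~q), q = 0.
From the singleton clause (u), u = 1.
Every clause now holds.

p=1,  q=0,  r=1,  s=0,  t=0,  u=1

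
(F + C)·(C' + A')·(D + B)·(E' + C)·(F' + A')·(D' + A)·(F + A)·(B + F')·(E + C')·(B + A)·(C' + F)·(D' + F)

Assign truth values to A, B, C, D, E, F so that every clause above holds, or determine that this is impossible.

Case F = 1:
Unit clause (A') forces A = 0.
Unit clause (D') forces D = 0.
Unit clause (B) forces B = 1.
Case E = 1:
Unit clause (C) forces C = 1.
Every clause now holds.

A ↦ 0,  B ↦ 1,  C ↦ 1,  D ↦ 0,  E ↦ 1,  F ↦ 1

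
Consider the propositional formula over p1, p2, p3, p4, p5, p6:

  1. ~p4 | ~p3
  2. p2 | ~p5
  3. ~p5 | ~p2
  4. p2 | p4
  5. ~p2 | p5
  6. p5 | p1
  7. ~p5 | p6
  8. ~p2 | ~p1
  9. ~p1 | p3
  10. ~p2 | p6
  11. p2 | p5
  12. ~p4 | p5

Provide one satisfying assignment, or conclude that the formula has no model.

Suppose p4 = 0.
From the singleton clause (p2), p2 = 1.
From the singleton clause (~p5), p5 = 0.
Now (p5) is unsatisfied and unit — conflict.
That branch fails; take p4 = 1 instead.
From the singleton clause (~p3), p3 = 0.
From the singleton clause (~p1), p1 = 0.
From the singleton clause (p5), p5 = 1.
From the singleton clause (p2), p2 = 1.
Now (~p2) is unsatisfied and unit — conflict.
Both values of p4 lead to a conflict.

UNSATISFIABLE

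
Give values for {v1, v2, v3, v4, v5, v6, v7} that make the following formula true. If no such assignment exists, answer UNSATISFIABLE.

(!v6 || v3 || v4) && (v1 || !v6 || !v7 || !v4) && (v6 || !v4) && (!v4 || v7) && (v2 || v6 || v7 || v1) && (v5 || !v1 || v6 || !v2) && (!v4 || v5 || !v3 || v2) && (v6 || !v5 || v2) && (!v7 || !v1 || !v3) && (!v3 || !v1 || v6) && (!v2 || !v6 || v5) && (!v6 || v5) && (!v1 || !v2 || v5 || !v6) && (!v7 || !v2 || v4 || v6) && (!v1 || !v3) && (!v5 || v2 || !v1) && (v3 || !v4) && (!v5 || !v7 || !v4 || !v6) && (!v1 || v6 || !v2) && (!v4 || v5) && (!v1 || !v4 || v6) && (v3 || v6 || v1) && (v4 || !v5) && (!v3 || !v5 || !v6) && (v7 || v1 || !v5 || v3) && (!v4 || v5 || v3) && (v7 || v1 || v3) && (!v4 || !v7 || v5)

v1 ↦ false; v2 ↦ false; v3 ↦ true; v4 ↦ false; v5 ↦ false; v6 ↦ false; v7 ↦ true

Try v6 = false.
(!v4) alone gives v4 = false.
(!v5) alone gives v5 = false.
Try v1 = false.
(v3) alone gives v3 = true.
Try v2 = false.
(v7) alone gives v7 = true.
Every clause now holds.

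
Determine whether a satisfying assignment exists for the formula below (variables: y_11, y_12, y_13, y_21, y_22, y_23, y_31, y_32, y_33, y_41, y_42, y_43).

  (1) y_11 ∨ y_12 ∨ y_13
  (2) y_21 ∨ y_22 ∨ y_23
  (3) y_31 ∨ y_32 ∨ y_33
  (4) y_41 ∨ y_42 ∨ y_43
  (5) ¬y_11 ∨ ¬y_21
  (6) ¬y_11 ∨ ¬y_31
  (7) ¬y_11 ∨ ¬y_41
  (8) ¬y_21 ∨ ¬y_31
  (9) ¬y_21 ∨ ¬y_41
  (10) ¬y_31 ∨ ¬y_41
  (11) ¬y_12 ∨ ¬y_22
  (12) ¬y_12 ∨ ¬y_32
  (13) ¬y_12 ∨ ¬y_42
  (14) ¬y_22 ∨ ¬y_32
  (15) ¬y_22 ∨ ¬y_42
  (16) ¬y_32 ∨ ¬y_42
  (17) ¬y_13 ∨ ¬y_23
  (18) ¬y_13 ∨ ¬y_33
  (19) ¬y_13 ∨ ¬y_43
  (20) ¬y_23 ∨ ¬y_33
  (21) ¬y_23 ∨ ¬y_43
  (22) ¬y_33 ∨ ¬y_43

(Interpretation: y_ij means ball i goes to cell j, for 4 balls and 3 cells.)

No

Branch on y_11: set y_11 = False.
Branch on y_12: set y_12 = True.
Unit clause (¬y_22) forces y_22 = False.
Unit clause (¬y_32) forces y_32 = False.
Unit clause (¬y_42) forces y_42 = False.
Branch on y_21: set y_21 = True.
Unit clause (¬y_31) forces y_31 = False.
Unit clause (y_33) forces y_33 = True.
Unit clause (¬y_41) forces y_41 = False.
Unit clause (y_43) forces y_43 = True.
Now (¬y_43) is unsatisfied and unit — conflict.
Undo y_21 and try y_21 = False.
Unit clause (y_23) forces y_23 = True.
Unit clause (¬y_13) forces y_13 = False.
Unit clause (¬y_33) forces y_33 = False.
Unit clause (y_31) forces y_31 = True.
Unit clause (¬y_41) forces y_41 = False.
Unit clause (y_43) forces y_43 = True.
Now (¬y_43) is unsatisfied and unit — conflict.
Neither y_21 = True nor y_21 = False works.
Undo y_12 and try y_12 = False.
Unit clause (y_13) forces y_13 = True.
Unit clause (¬y_23) forces y_23 = False.
Unit clause (¬y_33) forces y_33 = False.
Unit clause (¬y_43) forces y_43 = False.
Branch on y_21: set y_21 = True.
Unit clause (¬y_31) forces y_31 = False.
Unit clause (y_32) forces y_32 = True.
Unit clause (¬y_41) forces y_41 = False.
Unit clause (y_42) forces y_42 = True.
Now (¬y_42) is unsatisfied and unit — conflict.
Undo y_21 and try y_21 = False.
Unit clause (y_22) forces y_22 = True.
Unit clause (¬y_32) forces y_32 = False.
Unit clause (y_31) forces y_31 = True.
Unit clause (¬y_41) forces y_41 = False.
Unit clause (y_42) forces y_42 = True.
Now (¬y_42) is unsatisfied and unit — conflict.
Neither y_21 = True nor y_21 = False works.
Neither y_12 = True nor y_12 = False works.
Undo y_11 and try y_11 = True.
Unit clause (¬y_21) forces y_21 = False.
Unit clause (¬y_31) forces y_31 = False.
Unit clause (¬y_41) forces y_41 = False.
Branch on y_22: set y_22 = True.
Unit clause (¬y_12) forces y_12 = False.
Unit clause (¬y_32) forces y_32 = False.
Unit clause (y_33) forces y_33 = True.
Unit clause (¬y_42) forces y_42 = False.
Unit clause (y_43) forces y_43 = True.
Now (¬y_43) is unsatisfied and unit — conflict.
Undo y_22 and try y_22 = False.
Unit clause (y_23) forces y_23 = True.
Unit clause (¬y_13) forces y_13 = False.
Unit clause (¬y_33) forces y_33 = False.
Unit clause (y_32) forces y_32 = True.
Unit clause (¬y_12) forces y_12 = False.
Unit clause (¬y_42) forces y_42 = False.
Unit clause (y_43) forces y_43 = True.
Now (¬y_43) is unsatisfied and unit — conflict.
Neither y_22 = True nor y_22 = False works.
Neither y_11 = True nor y_11 = False works.
No assignment satisfies every clause.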